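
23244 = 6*3874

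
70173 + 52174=122347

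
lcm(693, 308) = 2772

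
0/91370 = 0 = 0.00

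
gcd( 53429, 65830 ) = 1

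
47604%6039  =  5331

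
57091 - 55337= 1754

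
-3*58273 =-174819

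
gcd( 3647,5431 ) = 1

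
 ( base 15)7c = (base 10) 117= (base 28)45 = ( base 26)4D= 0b1110101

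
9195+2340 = 11535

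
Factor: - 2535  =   - 3^1*5^1 *13^2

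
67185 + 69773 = 136958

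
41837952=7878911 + 33959041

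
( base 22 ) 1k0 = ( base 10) 924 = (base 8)1634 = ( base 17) 336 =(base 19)2AC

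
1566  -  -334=1900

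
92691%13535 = 11481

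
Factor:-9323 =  - 9323^1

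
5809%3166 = 2643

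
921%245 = 186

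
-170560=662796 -833356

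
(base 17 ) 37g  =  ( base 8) 1752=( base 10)1002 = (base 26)1CE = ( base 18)31c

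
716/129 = 716/129 = 5.55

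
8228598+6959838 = 15188436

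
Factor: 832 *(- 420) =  - 2^8*3^1*5^1*7^1* 13^1 = - 349440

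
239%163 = 76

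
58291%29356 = 28935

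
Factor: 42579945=3^3*5^1*315407^1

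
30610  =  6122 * 5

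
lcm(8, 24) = 24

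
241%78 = 7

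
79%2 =1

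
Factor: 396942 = 2^1 * 3^1*7^1*13^1  *  727^1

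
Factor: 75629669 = 75629669^1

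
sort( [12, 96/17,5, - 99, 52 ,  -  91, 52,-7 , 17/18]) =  [ - 99, - 91 ,  -  7, 17/18, 5,96/17,12, 52, 52 ]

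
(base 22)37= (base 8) 111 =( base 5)243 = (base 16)49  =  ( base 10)73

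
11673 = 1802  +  9871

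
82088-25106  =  56982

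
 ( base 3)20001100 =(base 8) 10472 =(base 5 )120120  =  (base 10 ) 4410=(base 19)c42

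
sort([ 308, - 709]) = [ - 709,308]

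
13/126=13/126 = 0.10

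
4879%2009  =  861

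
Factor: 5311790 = 2^1*5^1*11^1 * 43^1 * 1123^1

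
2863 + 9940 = 12803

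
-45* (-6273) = 282285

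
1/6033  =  1/6033  =  0.00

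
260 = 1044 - 784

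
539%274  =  265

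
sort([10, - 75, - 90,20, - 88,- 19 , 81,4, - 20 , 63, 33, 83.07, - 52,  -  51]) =[  -  90, - 88,  -  75 , - 52,  -  51, - 20,-19,  4,10,20, 33, 63,81,83.07] 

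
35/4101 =35/4101 = 0.01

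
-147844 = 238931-386775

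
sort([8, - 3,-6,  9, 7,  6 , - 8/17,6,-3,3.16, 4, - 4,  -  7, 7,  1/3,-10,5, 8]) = [-10,-7,-6,-4,- 3,-3,-8/17,1/3,3.16,4, 5, 6,6,7,7,8,8,  9] 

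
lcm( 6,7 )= 42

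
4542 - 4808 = - 266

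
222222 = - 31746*(  -  7)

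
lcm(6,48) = 48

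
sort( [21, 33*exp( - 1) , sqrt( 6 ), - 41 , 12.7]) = [ - 41, sqrt(6 ),33*exp( - 1), 12.7,  21]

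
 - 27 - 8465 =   -  8492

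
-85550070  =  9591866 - 95141936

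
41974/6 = 20987/3 = 6995.67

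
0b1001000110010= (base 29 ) 5FI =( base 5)122113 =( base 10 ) 4658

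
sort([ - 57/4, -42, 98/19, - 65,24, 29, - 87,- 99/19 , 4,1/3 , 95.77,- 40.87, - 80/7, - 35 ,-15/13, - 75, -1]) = [-87, - 75, - 65, - 42, - 40.87, - 35, - 57/4,- 80/7, - 99/19, - 15/13,  -  1, 1/3, 4,98/19, 24, 29,95.77 ]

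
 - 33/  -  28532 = 33/28532  =  0.00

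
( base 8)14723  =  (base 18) 1275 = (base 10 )6611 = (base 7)25163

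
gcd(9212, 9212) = 9212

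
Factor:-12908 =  - 2^2 * 7^1*461^1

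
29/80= 29/80 = 0.36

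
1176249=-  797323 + 1973572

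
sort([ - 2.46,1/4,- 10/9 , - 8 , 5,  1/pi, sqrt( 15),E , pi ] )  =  [ - 8, - 2.46,-10/9 , 1/4,1/pi , E,pi,sqrt(15),5 ]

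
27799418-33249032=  - 5449614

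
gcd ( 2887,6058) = 1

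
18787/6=3131 + 1/6 = 3131.17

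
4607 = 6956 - 2349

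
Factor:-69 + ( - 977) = -2^1*523^1 = - 1046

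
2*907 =1814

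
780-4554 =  - 3774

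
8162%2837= 2488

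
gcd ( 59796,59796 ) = 59796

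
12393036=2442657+9950379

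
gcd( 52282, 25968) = 2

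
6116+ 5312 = 11428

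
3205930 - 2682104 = 523826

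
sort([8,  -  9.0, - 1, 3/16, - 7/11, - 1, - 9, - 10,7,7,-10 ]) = [ - 10, - 10, - 9.0, - 9, - 1, - 1, - 7/11,3/16,7,7,8]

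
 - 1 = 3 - 4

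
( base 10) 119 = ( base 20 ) 5J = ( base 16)77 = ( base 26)4F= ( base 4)1313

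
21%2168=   21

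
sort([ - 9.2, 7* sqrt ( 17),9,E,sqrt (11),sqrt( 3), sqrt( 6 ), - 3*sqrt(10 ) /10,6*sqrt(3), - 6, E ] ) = [ - 9.2, - 6, - 3*sqrt(10 ) /10, sqrt(3),sqrt(6) , E, E, sqrt(11 ),9, 6*sqrt(3 ),7*sqrt( 17) ] 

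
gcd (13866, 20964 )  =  6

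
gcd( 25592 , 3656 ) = 3656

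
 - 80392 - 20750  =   - 101142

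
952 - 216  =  736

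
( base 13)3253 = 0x1b55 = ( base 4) 1231111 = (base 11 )5291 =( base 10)6997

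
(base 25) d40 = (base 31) 8ha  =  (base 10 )8225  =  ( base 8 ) 20041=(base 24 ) e6h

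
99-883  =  - 784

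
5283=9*587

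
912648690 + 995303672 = 1907952362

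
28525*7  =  199675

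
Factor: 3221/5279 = 3221^1 * 5279^(-1)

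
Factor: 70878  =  2^1*3^1*11813^1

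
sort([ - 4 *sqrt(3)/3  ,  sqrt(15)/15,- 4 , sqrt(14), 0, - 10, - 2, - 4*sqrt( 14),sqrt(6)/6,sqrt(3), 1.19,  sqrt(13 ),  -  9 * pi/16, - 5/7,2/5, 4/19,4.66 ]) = [ - 4 *sqrt (14 ), - 10,  -  4,- 4*sqrt (3) /3, - 2, - 9*pi/16, - 5/7, 0,4/19 , sqrt(15) /15,2/5,  sqrt( 6)/6,1.19, sqrt(3),sqrt(13), sqrt( 14),4.66]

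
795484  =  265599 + 529885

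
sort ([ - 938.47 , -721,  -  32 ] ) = [-938.47,-721,  -  32] 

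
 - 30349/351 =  - 30349/351 = -  86.46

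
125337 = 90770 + 34567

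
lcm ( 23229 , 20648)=185832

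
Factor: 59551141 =13^1*67^1*68371^1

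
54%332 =54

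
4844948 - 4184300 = 660648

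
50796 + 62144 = 112940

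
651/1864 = 651/1864 = 0.35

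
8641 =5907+2734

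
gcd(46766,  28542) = 134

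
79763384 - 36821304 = 42942080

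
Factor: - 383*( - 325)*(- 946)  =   - 117753350  =  - 2^1 * 5^2*11^1*13^1*43^1*383^1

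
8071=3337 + 4734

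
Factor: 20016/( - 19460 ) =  - 36/35 = -2^2*3^2*5^(-1)*7^( - 1 ) 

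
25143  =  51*493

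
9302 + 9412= 18714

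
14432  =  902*16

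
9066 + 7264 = 16330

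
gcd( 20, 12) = 4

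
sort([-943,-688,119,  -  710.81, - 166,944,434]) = [-943, - 710.81, - 688, - 166,119,434, 944]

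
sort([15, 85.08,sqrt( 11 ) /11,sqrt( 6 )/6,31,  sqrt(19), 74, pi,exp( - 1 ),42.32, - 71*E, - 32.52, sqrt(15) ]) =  [ - 71*E, - 32.52,sqrt(11)/11 , exp( - 1), sqrt( 6)/6,pi,sqrt( 15),sqrt(19),15, 31,42.32, 74, 85.08 ]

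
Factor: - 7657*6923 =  - 7^1*13^1*19^1*23^1 * 31^1 * 43^1 = -53009411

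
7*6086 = 42602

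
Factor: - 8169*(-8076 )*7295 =481271896980=2^2*3^2 * 5^1 * 7^1*389^1*673^1*1459^1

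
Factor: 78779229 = 3^1*97^1*270719^1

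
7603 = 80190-72587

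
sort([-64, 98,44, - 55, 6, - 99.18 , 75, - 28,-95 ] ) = [ - 99.18,-95, - 64, - 55 ,-28, 6, 44 , 75, 98 ] 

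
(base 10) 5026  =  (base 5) 130101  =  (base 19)DHA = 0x13a2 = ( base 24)8ha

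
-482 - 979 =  - 1461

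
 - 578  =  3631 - 4209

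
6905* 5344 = 36900320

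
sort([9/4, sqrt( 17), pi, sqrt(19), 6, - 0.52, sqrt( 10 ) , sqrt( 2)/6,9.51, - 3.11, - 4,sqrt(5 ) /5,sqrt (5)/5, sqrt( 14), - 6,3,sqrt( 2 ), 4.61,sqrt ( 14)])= [ - 6,- 4, - 3.11, - 0.52,sqrt( 2) /6,  sqrt (5 )/5, sqrt( 5)/5 , sqrt( 2 ),  9/4, 3, pi, sqrt( 10),sqrt(14) , sqrt( 14 ),sqrt( 17), sqrt( 19), 4.61 , 6, 9.51 ] 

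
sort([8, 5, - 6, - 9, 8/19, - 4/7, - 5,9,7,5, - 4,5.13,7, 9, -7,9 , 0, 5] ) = [ - 9, - 7, - 6, - 5, - 4, - 4/7,0,8/19,5,5,5,5.13, 7,7 , 8,9,9,9] 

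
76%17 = 8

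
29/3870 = 29/3870=   0.01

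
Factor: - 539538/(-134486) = 269769/67243 = 3^1*11^( - 1)*6113^( - 1 )*89923^1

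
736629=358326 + 378303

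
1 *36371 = 36371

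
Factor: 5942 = 2^1*2971^1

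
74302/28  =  2653 + 9/14 = 2653.64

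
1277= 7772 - 6495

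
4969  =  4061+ 908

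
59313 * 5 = 296565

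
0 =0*429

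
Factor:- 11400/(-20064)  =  25/44=2^( - 2)*5^2*11^( - 1 ) 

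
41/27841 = 41/27841 = 0.00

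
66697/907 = 73+ 486/907 = 73.54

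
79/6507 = 79/6507 = 0.01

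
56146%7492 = 3702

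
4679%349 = 142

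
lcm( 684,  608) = 5472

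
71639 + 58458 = 130097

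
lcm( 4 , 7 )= 28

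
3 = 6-3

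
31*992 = 30752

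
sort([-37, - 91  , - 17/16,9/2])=[  -  91 , - 37, - 17/16, 9/2]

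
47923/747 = 64+115/747 = 64.15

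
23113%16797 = 6316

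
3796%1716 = 364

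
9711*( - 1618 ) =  - 15712398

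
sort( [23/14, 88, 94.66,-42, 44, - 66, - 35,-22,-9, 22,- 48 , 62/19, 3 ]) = [-66,-48, - 42,  -  35,-22, - 9, 23/14,  3, 62/19,22, 44, 88,94.66]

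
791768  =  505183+286585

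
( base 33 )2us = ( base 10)3196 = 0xC7C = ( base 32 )33S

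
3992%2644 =1348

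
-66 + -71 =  - 137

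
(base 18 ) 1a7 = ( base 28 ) i7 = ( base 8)777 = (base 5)4021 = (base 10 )511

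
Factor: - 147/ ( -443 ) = 3^1*7^2*443^( - 1 ) 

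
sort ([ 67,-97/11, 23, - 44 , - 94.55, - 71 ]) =[ -94.55 , - 71, - 44,  -  97/11, 23 , 67 ]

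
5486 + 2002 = 7488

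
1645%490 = 175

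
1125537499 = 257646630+867890869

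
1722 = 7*246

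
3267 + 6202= 9469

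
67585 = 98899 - 31314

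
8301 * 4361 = 36200661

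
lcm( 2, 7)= 14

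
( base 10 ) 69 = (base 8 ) 105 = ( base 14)4d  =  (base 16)45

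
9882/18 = 549 = 549.00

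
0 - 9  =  -9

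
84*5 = 420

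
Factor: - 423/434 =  - 2^( - 1)*3^2*7^( - 1)*31^( - 1)*47^1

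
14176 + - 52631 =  - 38455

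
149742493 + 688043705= 837786198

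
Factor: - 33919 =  - 107^1*317^1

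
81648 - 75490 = 6158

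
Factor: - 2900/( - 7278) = 1450/3639 = 2^1 * 3^ (-1) * 5^2*29^1*1213^(-1 )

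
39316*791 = 31098956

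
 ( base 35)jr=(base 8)1264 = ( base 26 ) 10G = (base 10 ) 692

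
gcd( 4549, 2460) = 1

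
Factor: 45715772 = 2^2*47^1*  241^1*1009^1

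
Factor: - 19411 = -7^1*47^1 *59^1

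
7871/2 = 3935 + 1/2 = 3935.50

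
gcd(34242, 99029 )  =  1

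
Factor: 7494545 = 5^1*73^1*20533^1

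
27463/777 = 35 + 268/777 = 35.34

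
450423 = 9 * 50047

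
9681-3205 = 6476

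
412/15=27 + 7/15 = 27.47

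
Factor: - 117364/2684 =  - 11^ ( -1 )*13^1*37^1 = - 481/11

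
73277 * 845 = 61919065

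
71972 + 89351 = 161323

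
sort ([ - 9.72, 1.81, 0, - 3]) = [ - 9.72, - 3, 0, 1.81]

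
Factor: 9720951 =3^1*19^1*199^1 * 857^1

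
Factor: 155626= 2^1*77813^1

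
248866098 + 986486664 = 1235352762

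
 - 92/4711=  -  92/4711  =  - 0.02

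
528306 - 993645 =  - 465339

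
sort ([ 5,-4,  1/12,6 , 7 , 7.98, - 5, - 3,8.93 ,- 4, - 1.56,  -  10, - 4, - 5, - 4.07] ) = [ -10, - 5, - 5,  -  4.07, - 4,-4,  -  4,- 3, - 1.56, 1/12, 5,6,7,  7.98,  8.93] 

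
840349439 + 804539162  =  1644888601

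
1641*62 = 101742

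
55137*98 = 5403426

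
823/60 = 823/60 = 13.72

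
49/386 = 49/386 = 0.13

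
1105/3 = 368+1/3=368.33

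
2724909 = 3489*781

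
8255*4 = 33020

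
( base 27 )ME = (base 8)1140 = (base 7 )1526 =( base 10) 608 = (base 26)NA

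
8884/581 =8884/581   =  15.29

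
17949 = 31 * 579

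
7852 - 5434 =2418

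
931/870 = 931/870 = 1.07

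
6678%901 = 371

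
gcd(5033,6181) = 7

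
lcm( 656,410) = 3280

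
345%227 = 118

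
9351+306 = 9657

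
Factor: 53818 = 2^1*71^1*379^1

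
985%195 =10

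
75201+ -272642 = -197441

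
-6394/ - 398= 3197/199 = 16.07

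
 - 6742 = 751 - 7493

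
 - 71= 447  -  518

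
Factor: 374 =2^1*11^1*  17^1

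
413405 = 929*445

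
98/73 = 1 + 25/73=1.34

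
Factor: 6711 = 3^1*2237^1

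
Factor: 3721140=2^2 * 3^4 * 5^1*2297^1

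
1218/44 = 609/22=27.68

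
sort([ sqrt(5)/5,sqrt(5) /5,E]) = [sqrt(5)/5,sqrt(5) /5, E ]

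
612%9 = 0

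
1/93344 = 1/93344 = 0.00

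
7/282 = 7/282 = 0.02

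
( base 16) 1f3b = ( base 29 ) 9EK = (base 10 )7995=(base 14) 2CB1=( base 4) 1330323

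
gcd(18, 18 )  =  18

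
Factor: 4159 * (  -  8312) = -34569608 = -2^3*1039^1 * 4159^1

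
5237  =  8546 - 3309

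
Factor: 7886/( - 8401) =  - 2^1*31^( - 1)*271^( - 1)*3943^1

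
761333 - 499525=261808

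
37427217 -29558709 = 7868508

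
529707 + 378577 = 908284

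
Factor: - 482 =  - 2^1* 241^1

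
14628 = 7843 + 6785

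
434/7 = 62 =62.00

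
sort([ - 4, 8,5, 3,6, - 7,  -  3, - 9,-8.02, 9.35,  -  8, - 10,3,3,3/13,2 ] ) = [ - 10, - 9, -8.02,  -  8,  -  7,-4,  -  3,3/13,2, 3, 3, 3,5, 6, 8,9.35 ]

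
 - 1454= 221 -1675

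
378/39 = 9  +  9/13 = 9.69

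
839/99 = 8 + 47/99 = 8.47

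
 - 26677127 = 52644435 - 79321562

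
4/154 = 2/77 = 0.03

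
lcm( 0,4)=0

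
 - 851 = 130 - 981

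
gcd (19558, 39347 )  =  77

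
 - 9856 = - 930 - 8926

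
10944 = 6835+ 4109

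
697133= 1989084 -1291951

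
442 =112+330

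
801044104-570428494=230615610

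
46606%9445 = 8826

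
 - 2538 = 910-3448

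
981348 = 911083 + 70265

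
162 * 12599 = 2041038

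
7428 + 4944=12372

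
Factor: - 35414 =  - 2^1*17707^1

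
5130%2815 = 2315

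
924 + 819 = 1743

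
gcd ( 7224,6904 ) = 8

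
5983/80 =5983/80 = 74.79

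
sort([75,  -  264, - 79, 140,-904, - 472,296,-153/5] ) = [ - 904, - 472,  -  264 ,  -  79, - 153/5,75,140, 296 ] 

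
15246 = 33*462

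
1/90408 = 1/90408 = 0.00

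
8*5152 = 41216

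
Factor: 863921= 863921^1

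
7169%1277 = 784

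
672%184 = 120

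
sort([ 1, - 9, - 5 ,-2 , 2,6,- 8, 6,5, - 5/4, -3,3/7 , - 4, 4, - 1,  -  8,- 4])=[ - 9 , - 8, - 8, - 5, - 4, - 4, - 3,-2, - 5/4, - 1,3/7, 1, 2,4, 5,  6, 6]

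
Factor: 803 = 11^1*73^1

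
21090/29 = 727 + 7/29=727.24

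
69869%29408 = 11053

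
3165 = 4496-1331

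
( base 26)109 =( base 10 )685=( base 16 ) 2AD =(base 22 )193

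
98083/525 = 186+433/525 = 186.82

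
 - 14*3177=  - 44478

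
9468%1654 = 1198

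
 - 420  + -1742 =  - 2162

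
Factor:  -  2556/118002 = - 2^1*3^1*277^( - 1 ) =-  6/277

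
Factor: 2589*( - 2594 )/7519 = -6715866/7519 = - 2^1*3^1*73^( -1 )*103^( - 1)*863^1 *1297^1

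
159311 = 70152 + 89159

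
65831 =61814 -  - 4017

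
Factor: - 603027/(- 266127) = 3^1*43^(-1) * 2063^( - 1) *67003^1 = 201009/88709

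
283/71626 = 283/71626 = 0.00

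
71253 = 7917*9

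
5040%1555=375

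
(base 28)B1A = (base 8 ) 20726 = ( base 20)11D2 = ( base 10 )8662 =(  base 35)72H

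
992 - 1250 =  - 258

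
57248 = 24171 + 33077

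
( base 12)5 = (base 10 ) 5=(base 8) 5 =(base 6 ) 5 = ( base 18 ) 5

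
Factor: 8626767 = 3^1 * 347^1*8287^1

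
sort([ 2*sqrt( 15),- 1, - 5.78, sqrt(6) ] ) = [ - 5.78, - 1,sqrt(6), 2*sqrt(15 )] 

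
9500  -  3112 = 6388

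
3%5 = 3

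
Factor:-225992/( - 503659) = 2^3*17^( - 1 )* 41^1 * 43^(  -  1)=328/731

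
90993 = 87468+3525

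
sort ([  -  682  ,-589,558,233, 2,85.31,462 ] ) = [ - 682, - 589,2,85.31, 233,462 , 558]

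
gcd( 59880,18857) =1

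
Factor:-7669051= - 13^2*23^1*1973^1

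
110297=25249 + 85048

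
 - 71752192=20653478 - 92405670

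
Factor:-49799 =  - 19^1*2621^1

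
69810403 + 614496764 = 684307167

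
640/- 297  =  -640/297  =  - 2.15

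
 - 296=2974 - 3270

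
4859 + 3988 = 8847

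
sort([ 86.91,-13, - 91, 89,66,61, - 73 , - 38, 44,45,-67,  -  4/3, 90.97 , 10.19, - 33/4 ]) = [ - 91, - 73 , - 67, - 38, - 13,-33/4,-4/3, 10.19,44,45, 61, 66,86.91,89,90.97]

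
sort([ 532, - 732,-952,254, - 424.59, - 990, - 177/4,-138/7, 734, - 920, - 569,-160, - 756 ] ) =[  -  990 , - 952, - 920, - 756, - 732, -569,-424.59,-160,-177/4,-138/7, 254, 532,734]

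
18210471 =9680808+8529663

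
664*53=35192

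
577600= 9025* 64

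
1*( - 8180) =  - 8180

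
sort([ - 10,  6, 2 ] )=[ - 10, 2,6 ] 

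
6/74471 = 6/74471= 0.00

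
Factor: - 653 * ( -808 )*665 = 350869960 = 2^3 * 5^1*7^1*19^1*101^1 * 653^1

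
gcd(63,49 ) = 7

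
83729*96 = 8037984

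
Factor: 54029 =97^1*557^1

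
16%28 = 16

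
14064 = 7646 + 6418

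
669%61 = 59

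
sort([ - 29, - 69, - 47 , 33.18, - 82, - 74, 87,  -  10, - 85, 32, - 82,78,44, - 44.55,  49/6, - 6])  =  [ - 85, - 82,-82, - 74 , - 69, -47, - 44.55, - 29, - 10, - 6,49/6, 32, 33.18,44,78, 87] 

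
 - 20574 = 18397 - 38971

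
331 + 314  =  645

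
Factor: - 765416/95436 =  - 2^1* 3^( - 2)*11^ ( - 1) * 397^1 = - 794/99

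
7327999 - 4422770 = 2905229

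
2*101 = 202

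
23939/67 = 357 + 20/67 = 357.30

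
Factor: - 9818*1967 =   -  2^1*7^1*281^1*4909^1 = - 19312006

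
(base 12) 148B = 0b100101101011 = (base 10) 2411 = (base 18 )77H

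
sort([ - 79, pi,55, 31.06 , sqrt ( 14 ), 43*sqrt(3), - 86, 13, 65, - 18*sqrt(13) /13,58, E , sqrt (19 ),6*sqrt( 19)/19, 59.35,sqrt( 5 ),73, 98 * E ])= [  -  86, -79, - 18*sqrt(13) /13, 6*sqrt( 19 ) /19,sqrt(5 ),E, pi , sqrt( 14 ), sqrt( 19), 13, 31.06, 55,58, 59.35, 65, 73, 43 * sqrt(3),98*E] 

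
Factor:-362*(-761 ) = 275482 = 2^1*181^1*761^1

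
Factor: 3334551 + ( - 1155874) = 2178677^1  =  2178677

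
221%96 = 29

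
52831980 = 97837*540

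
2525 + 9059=11584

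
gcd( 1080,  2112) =24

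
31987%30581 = 1406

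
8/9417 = 8/9417 = 0.00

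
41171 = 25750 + 15421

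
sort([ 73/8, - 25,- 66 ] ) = [- 66,- 25, 73/8]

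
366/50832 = 61/8472  =  0.01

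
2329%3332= 2329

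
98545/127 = 775 + 120/127 = 775.94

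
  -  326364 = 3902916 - 4229280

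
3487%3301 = 186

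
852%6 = 0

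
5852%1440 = 92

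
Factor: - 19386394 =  - 2^1*9693197^1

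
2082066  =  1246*1671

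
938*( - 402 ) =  - 377076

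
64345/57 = 1128  +  49/57 = 1128.86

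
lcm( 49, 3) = 147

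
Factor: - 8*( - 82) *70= 45920 = 2^5 * 5^1*7^1*41^1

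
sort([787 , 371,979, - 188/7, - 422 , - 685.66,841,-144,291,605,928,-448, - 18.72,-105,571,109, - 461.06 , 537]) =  [-685.66,  -  461.06, - 448 , - 422, - 144, - 105, - 188/7, - 18.72,109,291,  371,537,571,605 , 787,841,928,979]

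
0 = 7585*0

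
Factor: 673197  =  3^1* 7^1*32057^1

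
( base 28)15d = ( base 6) 4201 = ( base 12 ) 661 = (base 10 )937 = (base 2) 1110101001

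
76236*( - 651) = - 49629636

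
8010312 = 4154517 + 3855795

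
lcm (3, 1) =3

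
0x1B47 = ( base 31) 788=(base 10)6983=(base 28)8pb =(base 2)1101101000111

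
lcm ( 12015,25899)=1165455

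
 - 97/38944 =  - 97/38944 = -0.00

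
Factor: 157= 157^1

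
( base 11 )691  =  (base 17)2EA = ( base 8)1472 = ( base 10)826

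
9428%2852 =872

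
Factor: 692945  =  5^1 * 11^1*43^1*293^1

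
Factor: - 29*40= - 1160 = - 2^3*5^1*29^1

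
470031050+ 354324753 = 824355803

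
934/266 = 3 + 68/133  =  3.51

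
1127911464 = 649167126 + 478744338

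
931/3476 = 931/3476 = 0.27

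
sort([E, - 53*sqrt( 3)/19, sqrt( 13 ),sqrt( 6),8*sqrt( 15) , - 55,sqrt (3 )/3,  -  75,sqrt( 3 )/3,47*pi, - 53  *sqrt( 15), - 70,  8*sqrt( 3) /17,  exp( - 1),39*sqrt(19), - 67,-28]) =[ - 53*sqrt( 15), - 75, - 70, - 67, - 55, - 28, - 53*sqrt(3)/19, exp( - 1),sqrt (3)/3  ,  sqrt(3)/3,8*sqrt( 3)/17, sqrt( 6 ),  E, sqrt (13),8*sqrt( 15 ),47*pi,39*sqrt(19) ] 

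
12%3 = 0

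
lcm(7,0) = 0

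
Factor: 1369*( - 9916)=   -  2^2*37^3*67^1 = - 13575004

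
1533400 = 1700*902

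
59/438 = 59/438=0.13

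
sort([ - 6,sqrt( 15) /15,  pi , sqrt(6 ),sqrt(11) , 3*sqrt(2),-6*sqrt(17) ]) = [  -  6*sqrt( 17 ), - 6,sqrt(15)/15,sqrt(6),pi,sqrt ( 11),3*sqrt( 2) ] 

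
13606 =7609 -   -  5997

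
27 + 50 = 77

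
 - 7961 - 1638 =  - 9599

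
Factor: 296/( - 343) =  - 2^3 * 7^ (  -  3 )*37^1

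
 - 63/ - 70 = 9/10 = 0.90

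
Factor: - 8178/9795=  - 2726/3265 = -2^1*5^( - 1)*29^1*47^1*653^ ( - 1)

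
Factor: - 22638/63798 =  - 11^1 * 31^( - 1 ) = -11/31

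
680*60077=40852360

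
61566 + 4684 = 66250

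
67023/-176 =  - 6093/16 = - 380.81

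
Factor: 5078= 2^1 * 2539^1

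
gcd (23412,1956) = 12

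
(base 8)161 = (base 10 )113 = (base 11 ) A3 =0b1110001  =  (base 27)45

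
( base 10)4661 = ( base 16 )1235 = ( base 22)9dj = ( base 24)825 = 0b1001000110101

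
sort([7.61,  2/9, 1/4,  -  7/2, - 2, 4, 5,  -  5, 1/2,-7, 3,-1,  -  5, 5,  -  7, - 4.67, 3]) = [-7,  -  7, - 5, - 5, - 4.67, - 7/2, - 2,-1, 2/9, 1/4, 1/2, 3, 3, 4, 5, 5,7.61]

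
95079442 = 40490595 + 54588847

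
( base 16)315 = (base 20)1J9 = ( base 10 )789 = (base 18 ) 27F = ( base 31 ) PE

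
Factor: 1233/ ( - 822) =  - 2^( - 1 )*3^1 = - 3/2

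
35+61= 96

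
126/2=63 = 63.00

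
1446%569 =308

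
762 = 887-125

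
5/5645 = 1/1129 =0.00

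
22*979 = 21538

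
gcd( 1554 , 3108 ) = 1554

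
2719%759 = 442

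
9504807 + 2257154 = 11761961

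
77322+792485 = 869807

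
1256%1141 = 115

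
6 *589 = 3534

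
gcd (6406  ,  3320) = 2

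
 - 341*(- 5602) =1910282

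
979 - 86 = 893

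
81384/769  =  105+639/769 = 105.83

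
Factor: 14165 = 5^1*2833^1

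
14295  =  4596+9699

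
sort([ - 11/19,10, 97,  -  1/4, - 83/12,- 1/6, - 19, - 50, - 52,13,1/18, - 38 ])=[  -  52, - 50, - 38, - 19 , - 83/12,- 11/19, - 1/4, - 1/6,1/18,10, 13,97 ] 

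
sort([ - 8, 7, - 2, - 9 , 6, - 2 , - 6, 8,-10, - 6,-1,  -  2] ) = [ - 10, - 9, - 8, - 6, - 6 , - 2, - 2, - 2, - 1, 6, 7,  8 ]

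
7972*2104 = 16773088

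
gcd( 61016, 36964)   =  4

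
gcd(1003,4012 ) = 1003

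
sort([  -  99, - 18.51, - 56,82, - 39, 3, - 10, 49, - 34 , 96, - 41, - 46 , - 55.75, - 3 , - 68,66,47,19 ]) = [ - 99,  -  68, - 56 , - 55.75 ,-46, - 41  , - 39,-34,-18.51, - 10, - 3 , 3,19, 47,49, 66 , 82,96]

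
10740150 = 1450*7407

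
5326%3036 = 2290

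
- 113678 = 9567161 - 9680839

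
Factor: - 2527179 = -3^1*842393^1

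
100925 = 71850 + 29075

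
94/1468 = 47/734  =  0.06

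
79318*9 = 713862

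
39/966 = 13/322 = 0.04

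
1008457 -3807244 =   -  2798787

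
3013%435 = 403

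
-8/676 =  - 2/169=- 0.01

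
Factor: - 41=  - 41^1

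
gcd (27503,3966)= 1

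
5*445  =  2225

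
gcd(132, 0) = 132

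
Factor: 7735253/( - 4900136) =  - 2^( - 3)*71^( - 1)*8627^(-1)*7735253^1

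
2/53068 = 1/26534  =  0.00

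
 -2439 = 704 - 3143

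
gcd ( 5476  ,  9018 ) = 2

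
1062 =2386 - 1324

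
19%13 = 6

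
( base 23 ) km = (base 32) f2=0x1E2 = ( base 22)lk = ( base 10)482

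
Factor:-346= - 2^1*173^1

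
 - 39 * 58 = -2262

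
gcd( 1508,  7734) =2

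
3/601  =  3/601=0.00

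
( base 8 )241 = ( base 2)10100001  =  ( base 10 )161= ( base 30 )5b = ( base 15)AB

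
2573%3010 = 2573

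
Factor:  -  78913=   -  23^1*47^1 * 73^1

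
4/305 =4/305 = 0.01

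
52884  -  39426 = 13458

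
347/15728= 347/15728 =0.02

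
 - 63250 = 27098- 90348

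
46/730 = 23/365 = 0.06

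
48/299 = 48/299 = 0.16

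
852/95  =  852/95= 8.97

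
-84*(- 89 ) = 7476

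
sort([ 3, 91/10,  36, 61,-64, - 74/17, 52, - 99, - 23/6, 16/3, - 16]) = [-99,  -  64,-16, -74/17, - 23/6,3, 16/3, 91/10, 36,  52, 61] 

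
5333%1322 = 45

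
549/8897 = 549/8897 = 0.06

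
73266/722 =36633/361 = 101.48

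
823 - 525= 298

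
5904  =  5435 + 469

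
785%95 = 25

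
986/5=986/5 = 197.20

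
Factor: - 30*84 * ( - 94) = 236880= 2^4*3^2*5^1*7^1*47^1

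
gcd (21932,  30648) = 4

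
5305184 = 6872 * 772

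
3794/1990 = 1897/995 = 1.91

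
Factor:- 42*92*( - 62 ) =2^4*3^1*7^1*23^1*31^1 =239568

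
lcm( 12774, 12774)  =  12774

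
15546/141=5182/47  =  110.26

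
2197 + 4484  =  6681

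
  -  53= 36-89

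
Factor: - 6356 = -2^2*7^1*227^1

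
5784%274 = 30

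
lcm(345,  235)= 16215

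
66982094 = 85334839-18352745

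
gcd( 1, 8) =1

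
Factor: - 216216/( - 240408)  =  143/159= 3^ ( - 1) * 11^1*13^1*53^( - 1)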